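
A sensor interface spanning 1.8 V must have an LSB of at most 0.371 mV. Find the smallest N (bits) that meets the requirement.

13 bits

Number of steps required ≥ 1.8 V / 0.371 mV = 4851.75.
Need 2^N ≥ 4851.75; 2^12 = 4096, 2^13 = 8192.
Minimum N = 13.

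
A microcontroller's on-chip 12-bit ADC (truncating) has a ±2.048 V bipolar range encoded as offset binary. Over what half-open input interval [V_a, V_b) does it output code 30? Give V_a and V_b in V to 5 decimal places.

[-2.01800 V, -2.01700 V)

LSB = 4.096/2^12 = 1.000 mV.
V_a = V_low + 30·LSB = -2.018 V; V_b = V_low + 31·LSB = -2.017 V.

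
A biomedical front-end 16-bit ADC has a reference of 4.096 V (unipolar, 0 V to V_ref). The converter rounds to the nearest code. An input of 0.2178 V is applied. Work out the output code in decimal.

code 3485

With 65536 levels over 4.096 V, one step is 62.50 µV.
(0.2178 − 0) / 6.25e-05 = 3484.800 LSBs.
So the output code is 3485.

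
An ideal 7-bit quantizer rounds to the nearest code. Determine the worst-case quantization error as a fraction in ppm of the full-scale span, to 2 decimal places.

3906.25 ppm

Rounding → worst-case error = ½ LSB = V_FS/2^8, so 1e+06/256 = 3906.25 ppm of full scale.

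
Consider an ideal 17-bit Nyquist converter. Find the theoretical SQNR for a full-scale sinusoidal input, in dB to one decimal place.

104.1 dB

SNR ≈ 6.02·N + 1.76 dB = 6.02·17 + 1.76 = 104.10 dB.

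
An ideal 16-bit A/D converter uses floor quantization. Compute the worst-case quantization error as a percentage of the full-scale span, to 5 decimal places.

0.00153 %

Truncating → worst-case error = 1 LSB = V_FS/2^16, so 100/65536 = 0.00152588 % of full scale.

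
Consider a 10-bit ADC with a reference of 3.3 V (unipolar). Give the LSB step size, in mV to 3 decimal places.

3.223 mV

Full-scale span = 3.3 V.
LSB = 3.3 / 2^10 = 3.3 / 1024 = 0.00322266 V = 3.223 mV.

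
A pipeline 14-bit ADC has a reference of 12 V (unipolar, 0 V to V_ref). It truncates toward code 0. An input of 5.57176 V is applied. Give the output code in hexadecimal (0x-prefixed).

code 0x1DB7 (decimal 7607)

LSB = 12 V / 16384 = 0.732 mV.
(V_in − V_low)/LSB = (5.57176 − 0) / 0.000732422 = 7607.310.
Floor → code 7607.
In hexadecimal (0x-prefixed): 0x1DB7.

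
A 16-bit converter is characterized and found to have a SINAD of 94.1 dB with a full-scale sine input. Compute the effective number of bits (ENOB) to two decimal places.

15.34 bits

ENOB = (SINAD − 1.76) / 6.02 = (94.1 − 1.76)/6.02 = 15.339.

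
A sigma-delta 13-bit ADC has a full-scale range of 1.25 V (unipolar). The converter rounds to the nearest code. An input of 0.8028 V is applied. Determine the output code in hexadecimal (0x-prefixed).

LSB = 1.25 V / 8192 = 152.59 µV.
Input sits at 5261.230 steps above V_low.
Round → code 5261.
In hexadecimal (0x-prefixed): 0x148D.

code 0x148D (decimal 5261)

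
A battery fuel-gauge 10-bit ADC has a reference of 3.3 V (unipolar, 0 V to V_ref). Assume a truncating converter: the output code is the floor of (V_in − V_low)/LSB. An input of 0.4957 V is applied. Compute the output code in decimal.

code 153

LSB = 3.3 V / 1024 = 3.223 mV.
Input sits at 153.817 steps above V_low.
⌊·⌋(153.817) = 153.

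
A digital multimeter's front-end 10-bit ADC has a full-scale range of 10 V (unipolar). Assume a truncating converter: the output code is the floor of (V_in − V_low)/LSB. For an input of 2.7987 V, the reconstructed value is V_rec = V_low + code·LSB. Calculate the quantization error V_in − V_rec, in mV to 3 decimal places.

5.731 mV

Step size: 10 V ÷ 2^10 = 9.766 mV.
(2.7987 − 0)/0.00976562 = 286.5869; ⌊·⌋ gives code 286.
Code 286 maps back to 0 + 286×0.00976562 V = 2.7929688 V.
Error = 2.7987 − 2.7929688 = 0.00573125 V = 5.731 mV.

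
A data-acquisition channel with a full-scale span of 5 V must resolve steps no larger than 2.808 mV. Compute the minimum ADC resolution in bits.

11 bits

Number of steps required ≥ 5 V / 2.808 mV = 1780.63.
Need 2^N ≥ 1780.63; 2^10 = 1024, 2^11 = 2048.
Minimum N = 11.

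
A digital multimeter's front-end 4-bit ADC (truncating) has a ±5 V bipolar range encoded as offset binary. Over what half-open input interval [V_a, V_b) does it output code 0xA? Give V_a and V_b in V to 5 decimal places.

LSB = 10/2^4 = 0.6250 V.
Code 0xA = 10 decimal.
V_a = V_low + 10·LSB = 1.25 V; V_b = V_low + 11·LSB = 1.875 V.

[1.25000 V, 1.87500 V)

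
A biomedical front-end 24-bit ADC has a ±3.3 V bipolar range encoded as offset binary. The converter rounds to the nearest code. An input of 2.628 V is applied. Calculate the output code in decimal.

With 16777216 levels over 6.6 V, one step is 0.39 µV.
Input sits at 15068990.371 steps above V_low.
Round → code 15068990.

code 15068990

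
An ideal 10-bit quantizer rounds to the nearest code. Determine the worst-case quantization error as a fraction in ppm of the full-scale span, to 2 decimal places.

Rounding → worst-case error = ½ LSB = V_FS/2^11, so 1e+06/2048 = 488.281 ppm of full scale.

488.28 ppm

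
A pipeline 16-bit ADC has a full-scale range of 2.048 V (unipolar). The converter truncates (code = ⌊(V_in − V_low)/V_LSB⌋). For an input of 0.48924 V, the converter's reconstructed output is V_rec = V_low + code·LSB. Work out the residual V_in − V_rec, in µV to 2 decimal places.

Step size: 2.048 V ÷ 2^16 = 31.25 µV.
Scaled input = 15655.6800 LSBs, so code = 15655.
Reconstructed: 0.48921875 V.
Difference: 2.125e-05 V → 21.25 µV.

21.25 µV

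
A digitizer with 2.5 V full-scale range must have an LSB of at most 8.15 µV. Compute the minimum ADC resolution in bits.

19 bits

Number of steps required ≥ 2.5 V / 8.15 µV = 306748.47.
Need 2^N ≥ 306748.47; 2^18 = 262144, 2^19 = 524288.
Minimum N = 19.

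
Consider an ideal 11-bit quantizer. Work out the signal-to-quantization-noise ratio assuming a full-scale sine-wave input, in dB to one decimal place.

68.0 dB

SNR ≈ 6.02·N + 1.76 dB = 6.02·11 + 1.76 = 67.98 dB.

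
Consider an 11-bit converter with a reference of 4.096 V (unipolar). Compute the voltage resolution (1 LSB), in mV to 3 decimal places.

2.000 mV

Full-scale span = 4.096 V.
LSB = 4.096 / 2^11 = 4.096 / 2048 = 0.002 V = 2.000 mV.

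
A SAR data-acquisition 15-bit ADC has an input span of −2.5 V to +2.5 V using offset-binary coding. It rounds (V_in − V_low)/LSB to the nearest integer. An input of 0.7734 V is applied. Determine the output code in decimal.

code 21453

Full-scale span = 5 V; LSB = 5/2^15 = 152.59 µV.
(0.7734 − (−2.5)) / 0.000152588 = 21452.554 LSBs.
So the output code is 21453.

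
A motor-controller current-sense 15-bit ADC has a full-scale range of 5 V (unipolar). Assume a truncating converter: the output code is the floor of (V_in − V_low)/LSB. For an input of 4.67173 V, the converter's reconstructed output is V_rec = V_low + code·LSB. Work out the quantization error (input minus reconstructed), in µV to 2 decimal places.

99.14 µV

LSB = 5/2^15 = 152.59 µV.
Scaled input = 30616.6497 LSBs, so code = 30616.
Reconstructed: 4.6716309 V.
Error = 4.67173 − 4.6716309 = 9.91406e-05 V = 99.14 µV.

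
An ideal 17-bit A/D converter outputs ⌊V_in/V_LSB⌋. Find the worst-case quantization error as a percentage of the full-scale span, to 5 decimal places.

Truncating → worst-case error = 1 LSB = V_FS/2^17, so 100/131072 = 0.000762939 % of full scale.

0.00076 %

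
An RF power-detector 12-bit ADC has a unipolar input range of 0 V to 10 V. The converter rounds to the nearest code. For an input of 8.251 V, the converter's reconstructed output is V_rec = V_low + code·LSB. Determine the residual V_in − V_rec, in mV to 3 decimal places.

One LSB is 10 V / 4096 = 2.441 mV.
(V_in − V_low)/LSB = (8.251 − 0)/0.00244141 = 3379.6096 → code 3380 (round).
V_rec = 0 + 3380·0.00244141 = 8.2519531 V.
V_in − V_rec = -0.000953125 V = -0.953 mV.

-0.953 mV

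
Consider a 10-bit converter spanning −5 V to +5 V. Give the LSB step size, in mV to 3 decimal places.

9.766 mV

Full-scale span = 10 V.
LSB = 10 / 2^10 = 10 / 1024 = 0.00976562 V = 9.766 mV.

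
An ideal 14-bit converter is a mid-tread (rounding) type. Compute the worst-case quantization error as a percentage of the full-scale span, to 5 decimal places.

Rounding → worst-case error = ½ LSB = V_FS/2^15, so 100/32768 = 0.00305176 % of full scale.

0.00305 %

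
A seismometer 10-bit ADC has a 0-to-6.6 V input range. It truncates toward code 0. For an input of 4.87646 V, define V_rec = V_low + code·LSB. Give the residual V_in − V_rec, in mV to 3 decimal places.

One LSB is 6.6 V / 1024 = 6.445 mV.
(4.87646 − 0)/0.00644531 = 756.5902; ⌊·⌋ gives code 756.
V_rec = 0 + 756·0.00644531 = 4.8726563 V.
Error = 4.87646 − 4.8726563 = 0.00380375 V = 3.804 mV.

3.804 mV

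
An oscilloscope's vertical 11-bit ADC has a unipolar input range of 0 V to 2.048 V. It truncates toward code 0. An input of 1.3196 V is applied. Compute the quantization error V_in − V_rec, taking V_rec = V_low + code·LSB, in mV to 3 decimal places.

0.600 mV

LSB = 2.048/2^11 = 1.000 mV.
(V_in − V_low)/LSB = (1.3196 − 0)/0.001 = 1319.6000 → code 1319 (floor).
V_rec = 0 + 1319·0.001 = 1.319 V.
Difference: 0.0006 V → 0.600 mV.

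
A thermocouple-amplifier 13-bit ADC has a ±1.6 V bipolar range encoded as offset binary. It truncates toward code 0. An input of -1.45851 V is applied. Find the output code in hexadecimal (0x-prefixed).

Full-scale span = 3.2 V; LSB = 3.2/2^13 = 390.62 µV.
Input sits at 362.214 steps above V_low.
Floor → code 362.
In hexadecimal (0x-prefixed): 0x16A.

code 0x16A (decimal 362)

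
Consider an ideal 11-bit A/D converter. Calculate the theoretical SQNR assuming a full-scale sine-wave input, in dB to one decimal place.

SNR ≈ 6.02·N + 1.76 dB = 6.02·11 + 1.76 = 67.98 dB.

68.0 dB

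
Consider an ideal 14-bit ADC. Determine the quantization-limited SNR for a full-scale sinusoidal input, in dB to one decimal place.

SNR ≈ 6.02·N + 1.76 dB = 6.02·14 + 1.76 = 86.04 dB.

86.0 dB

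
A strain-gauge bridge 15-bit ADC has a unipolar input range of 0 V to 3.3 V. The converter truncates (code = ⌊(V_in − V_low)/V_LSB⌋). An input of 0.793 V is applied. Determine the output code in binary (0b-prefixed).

code 0b1111011000010 (decimal 7874)

With 32768 levels over 3.3 V, one step is 100.71 µV.
Input sits at 7874.250 steps above V_low.
Floor → code 7874.
In binary (0b-prefixed): 0b1111011000010.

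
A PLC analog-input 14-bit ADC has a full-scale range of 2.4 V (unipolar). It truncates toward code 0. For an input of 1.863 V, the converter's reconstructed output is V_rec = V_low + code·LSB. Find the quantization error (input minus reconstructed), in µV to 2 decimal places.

11.72 µV

One LSB is 2.4 V / 16384 = 146.48 µV.
Scaled input = 12718.0800 LSBs, so code = 12718.
Code 12718 maps back to 0 + 12718×0.000146484 V = 1.8629883 V.
V_in − V_rec = 1.17188e-05 V = 11.72 µV.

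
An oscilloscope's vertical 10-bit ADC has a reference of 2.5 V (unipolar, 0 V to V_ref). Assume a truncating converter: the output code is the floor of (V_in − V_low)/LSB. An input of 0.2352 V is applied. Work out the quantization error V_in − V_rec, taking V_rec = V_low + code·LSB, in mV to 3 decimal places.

LSB = 2.5/2^10 = 2.441 mV.
Scaled input = 96.3379 LSBs, so code = 96.
Reconstructed: 0.234375 V.
Difference: 0.000825 V → 0.825 mV.

0.825 mV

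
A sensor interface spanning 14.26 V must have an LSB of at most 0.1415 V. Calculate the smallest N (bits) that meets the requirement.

Number of steps required ≥ 14.26 V / 0.1415 V = 100.78.
Need 2^N ≥ 100.78; 2^6 = 64, 2^7 = 128.
Minimum N = 7.

7 bits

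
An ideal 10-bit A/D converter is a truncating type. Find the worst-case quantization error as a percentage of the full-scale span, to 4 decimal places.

0.0977 %

Truncating → worst-case error = 1 LSB = V_FS/2^10, so 100/1024 = 0.0976562 % of full scale.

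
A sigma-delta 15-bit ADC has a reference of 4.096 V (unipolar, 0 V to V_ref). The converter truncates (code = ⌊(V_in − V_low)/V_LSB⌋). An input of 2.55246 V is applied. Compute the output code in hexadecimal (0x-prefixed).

LSB = 4.096 V / 32768 = 125.00 µV.
(V_in − V_low)/LSB = (2.55246 − 0) / 0.000125 = 20419.680.
So the output code is 20419.
In hexadecimal (0x-prefixed): 0x4FC3.

code 0x4FC3 (decimal 20419)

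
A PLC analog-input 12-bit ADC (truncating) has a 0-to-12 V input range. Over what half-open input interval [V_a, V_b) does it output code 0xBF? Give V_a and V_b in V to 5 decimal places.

LSB = 12/2^12 = 2.930 mV.
Code 0xBF = 191 decimal.
V_a = V_low + 191·LSB = 0.55957 V; V_b = V_low + 192·LSB = 0.5625 V.

[0.55957 V, 0.56250 V)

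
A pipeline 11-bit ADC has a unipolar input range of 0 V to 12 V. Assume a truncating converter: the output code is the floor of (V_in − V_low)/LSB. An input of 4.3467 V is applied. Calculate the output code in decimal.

code 741

Full-scale span = 12 V; LSB = 12/2^11 = 5.859 mV.
(V_in − V_low)/LSB = (4.3467 − 0) / 0.00585938 = 741.837.
So the output code is 741.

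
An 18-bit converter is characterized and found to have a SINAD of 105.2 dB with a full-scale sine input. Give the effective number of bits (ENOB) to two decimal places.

ENOB = (SINAD − 1.76) / 6.02 = (105.2 − 1.76)/6.02 = 17.183.

17.18 bits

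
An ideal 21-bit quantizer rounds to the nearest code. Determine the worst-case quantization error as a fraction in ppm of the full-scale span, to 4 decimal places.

0.2384 ppm

Rounding → worst-case error = ½ LSB = V_FS/2^22, so 1e+06/4194304 = 0.238419 ppm of full scale.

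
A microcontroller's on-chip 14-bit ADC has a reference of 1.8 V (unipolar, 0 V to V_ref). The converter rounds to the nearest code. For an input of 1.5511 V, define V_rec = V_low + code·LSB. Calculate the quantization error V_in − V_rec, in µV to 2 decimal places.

50.20 µV

LSB = 1.8/2^14 = 109.86 µV.
(1.5511 − 0)/0.000109863 = 14118.4569; round gives code 14118.
V_rec = 0 + 14118·0.000109863 = 1.5510498 V.
V_in − V_rec = 5.01953e-05 V = 50.20 µV.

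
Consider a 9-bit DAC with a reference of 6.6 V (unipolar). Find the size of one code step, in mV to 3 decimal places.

Full-scale span = 6.6 V.
LSB = 6.6 / 2^9 = 6.6 / 512 = 0.0128906 V = 12.891 mV.

12.891 mV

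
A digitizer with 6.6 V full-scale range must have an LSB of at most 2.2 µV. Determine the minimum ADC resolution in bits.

Number of steps required ≥ 6.6 V / 2.2 µV = 3000000.00.
Need 2^N ≥ 3000000.00; 2^21 = 2097152, 2^22 = 4194304.
Minimum N = 22.

22 bits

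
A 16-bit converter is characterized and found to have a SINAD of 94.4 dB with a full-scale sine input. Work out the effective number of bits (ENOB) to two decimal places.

15.39 bits

ENOB = (SINAD − 1.76) / 6.02 = (94.4 − 1.76)/6.02 = 15.389.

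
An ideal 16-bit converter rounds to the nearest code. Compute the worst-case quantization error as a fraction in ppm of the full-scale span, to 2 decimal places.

Rounding → worst-case error = ½ LSB = V_FS/2^17, so 1e+06/131072 = 7.62939 ppm of full scale.

7.63 ppm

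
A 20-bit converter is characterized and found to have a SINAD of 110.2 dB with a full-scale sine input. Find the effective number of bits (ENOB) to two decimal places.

ENOB = (SINAD − 1.76) / 6.02 = (110.2 − 1.76)/6.02 = 18.013.

18.01 bits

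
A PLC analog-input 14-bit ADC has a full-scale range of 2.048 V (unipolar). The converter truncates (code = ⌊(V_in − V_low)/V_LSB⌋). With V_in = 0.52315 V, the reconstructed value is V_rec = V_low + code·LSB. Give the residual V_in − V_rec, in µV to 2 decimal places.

LSB = 2.048/2^14 = 125.00 µV.
(0.52315 − 0)/0.000125 = 4185.2000; ⌊·⌋ gives code 4185.
Code 4185 maps back to 0 + 4185×0.000125 V = 0.523125 V.
V_in − V_rec = 2.5e-05 V = 25.00 µV.

25.00 µV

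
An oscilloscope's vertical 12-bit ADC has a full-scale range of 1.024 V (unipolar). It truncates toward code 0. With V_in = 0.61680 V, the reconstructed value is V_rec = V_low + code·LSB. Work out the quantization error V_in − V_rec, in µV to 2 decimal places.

50.00 µV

One LSB is 1.024 V / 4096 = 250.00 µV.
(0.61680 − 0)/0.00025 = 2467.2000; ⌊·⌋ gives code 2467.
Reconstructed: 0.61675 V.
Error = 0.61680 − 0.61675 = 5e-05 V = 50.00 µV.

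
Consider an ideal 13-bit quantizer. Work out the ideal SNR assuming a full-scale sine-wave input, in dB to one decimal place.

SNR ≈ 6.02·N + 1.76 dB = 6.02·13 + 1.76 = 80.02 dB.

80.0 dB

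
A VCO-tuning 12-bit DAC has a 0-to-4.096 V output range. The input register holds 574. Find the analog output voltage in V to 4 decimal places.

LSB = 4.096 V / 2^12 = 1.000 mV.
V_out = 0 + 574 × 0.001 V = 0.574 V.

0.5740 V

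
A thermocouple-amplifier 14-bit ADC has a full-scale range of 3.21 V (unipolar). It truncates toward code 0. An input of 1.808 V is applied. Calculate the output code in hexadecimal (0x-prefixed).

LSB = 3.21 V / 16384 = 195.92 µV.
Input sits at 9228.122 steps above V_low.
So the output code is 9228.
In hexadecimal (0x-prefixed): 0x240C.

code 0x240C (decimal 9228)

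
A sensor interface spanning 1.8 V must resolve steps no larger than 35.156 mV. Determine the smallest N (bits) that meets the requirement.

6 bits

Number of steps required ≥ 1.8 V / 35.156 mV = 51.20.
Need 2^N ≥ 51.20; 2^5 = 32, 2^6 = 64.
Minimum N = 6.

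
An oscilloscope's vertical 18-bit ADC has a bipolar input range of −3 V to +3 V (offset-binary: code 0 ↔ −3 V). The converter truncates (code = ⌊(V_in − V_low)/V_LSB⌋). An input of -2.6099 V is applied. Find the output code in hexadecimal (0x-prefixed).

code 0x4293 (decimal 17043)

With 262144 levels over 6 V, one step is 22.89 µV.
Input sits at 17043.729 steps above V_low.
So the output code is 17043.
In hexadecimal (0x-prefixed): 0x4293.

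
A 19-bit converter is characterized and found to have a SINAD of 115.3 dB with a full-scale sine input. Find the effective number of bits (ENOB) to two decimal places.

ENOB = (SINAD − 1.76) / 6.02 = (115.3 − 1.76)/6.02 = 18.860.

18.86 bits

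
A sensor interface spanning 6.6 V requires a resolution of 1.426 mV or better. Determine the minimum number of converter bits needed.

13 bits

Number of steps required ≥ 6.6 V / 1.426 mV = 4628.33.
Need 2^N ≥ 4628.33; 2^12 = 4096, 2^13 = 8192.
Minimum N = 13.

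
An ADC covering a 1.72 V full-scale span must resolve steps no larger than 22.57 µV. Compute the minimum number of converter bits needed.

Number of steps required ≥ 1.72 V / 22.57 µV = 76207.35.
Need 2^N ≥ 76207.35; 2^16 = 65536, 2^17 = 131072.
Minimum N = 17.

17 bits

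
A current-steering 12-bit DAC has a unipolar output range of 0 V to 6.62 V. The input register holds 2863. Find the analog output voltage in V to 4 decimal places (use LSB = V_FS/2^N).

LSB = 6.62 V / 2^12 = 1.616 mV.
V_out = 0 + 2863 × 0.00161621 V = 4.62721 V.

4.6272 V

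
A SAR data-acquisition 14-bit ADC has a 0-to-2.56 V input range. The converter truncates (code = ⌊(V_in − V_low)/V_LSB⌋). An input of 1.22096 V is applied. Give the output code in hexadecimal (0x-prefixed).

Full-scale span = 2.56 V; LSB = 2.56/2^14 = 156.25 µV.
Input sits at 7814.144 steps above V_low.
⌊·⌋(7814.144) = 7814.
In hexadecimal (0x-prefixed): 0x1E86.

code 0x1E86 (decimal 7814)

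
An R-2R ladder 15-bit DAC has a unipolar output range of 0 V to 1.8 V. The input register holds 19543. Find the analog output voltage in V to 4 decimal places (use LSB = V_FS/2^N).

1.0735 V

LSB = 1.8 V / 2^15 = 54.93 µV.
V_out = 0 + 19543 × 5.49316e-05 V = 1.07353 V.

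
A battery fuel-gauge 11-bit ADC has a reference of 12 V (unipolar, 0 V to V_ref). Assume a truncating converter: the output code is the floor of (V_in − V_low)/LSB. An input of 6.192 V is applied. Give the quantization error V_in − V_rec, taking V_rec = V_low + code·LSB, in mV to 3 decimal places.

One LSB is 12 V / 2048 = 5.859 mV.
(V_in − V_low)/LSB = (6.192 − 0)/0.00585938 = 1056.7680 → code 1056 (floor).
Code 1056 maps back to 0 + 1056×0.00585938 V = 6.1875 V.
Difference: 0.0045 V → 4.500 mV.

4.500 mV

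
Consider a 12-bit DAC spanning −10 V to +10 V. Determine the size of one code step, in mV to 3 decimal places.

4.883 mV

Full-scale span = 20 V.
LSB = 20 / 2^12 = 20 / 4096 = 0.00488281 V = 4.883 mV.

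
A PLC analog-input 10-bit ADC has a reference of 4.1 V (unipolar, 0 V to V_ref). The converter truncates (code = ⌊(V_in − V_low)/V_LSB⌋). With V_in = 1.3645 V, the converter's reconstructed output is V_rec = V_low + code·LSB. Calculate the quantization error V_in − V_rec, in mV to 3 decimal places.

3.172 mV

One LSB is 4.1 V / 1024 = 4.004 mV.
Scaled input = 340.7922 LSBs, so code = 340.
Code 340 maps back to 0 + 340×0.00400391 V = 1.3613281 V.
Difference: 0.00317188 V → 3.172 mV.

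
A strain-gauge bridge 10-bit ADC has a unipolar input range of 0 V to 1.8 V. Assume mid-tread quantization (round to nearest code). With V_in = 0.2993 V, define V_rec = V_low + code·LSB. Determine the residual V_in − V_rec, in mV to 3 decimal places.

One LSB is 1.8 V / 1024 = 1.758 mV.
(0.2993 − 0)/0.00175781 = 170.2684; round gives code 170.
V_rec = 0 + 170·0.00175781 = 0.29882812 V.
Error = 0.2993 − 0.29882812 = 0.000471875 V = 0.472 mV.

0.472 mV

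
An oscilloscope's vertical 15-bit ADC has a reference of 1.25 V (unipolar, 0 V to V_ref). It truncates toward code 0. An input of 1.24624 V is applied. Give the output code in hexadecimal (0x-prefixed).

Full-scale span = 1.25 V; LSB = 1.25/2^15 = 38.15 µV.
(V_in − V_low)/LSB = (1.24624 − 0) / 3.8147e-05 = 32669.434.
⌊·⌋(32669.434) = 32669.
In hexadecimal (0x-prefixed): 0x7F9D.

code 0x7F9D (decimal 32669)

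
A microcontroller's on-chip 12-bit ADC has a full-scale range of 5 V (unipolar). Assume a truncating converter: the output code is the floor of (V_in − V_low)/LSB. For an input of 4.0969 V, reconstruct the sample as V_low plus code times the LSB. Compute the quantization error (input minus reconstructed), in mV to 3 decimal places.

LSB = 5/2^12 = 1.221 mV.
Scaled input = 3356.1805 LSBs, so code = 3356.
Reconstructed: 4.0966797 V.
Difference: 0.000220312 V → 0.220 mV.

0.220 mV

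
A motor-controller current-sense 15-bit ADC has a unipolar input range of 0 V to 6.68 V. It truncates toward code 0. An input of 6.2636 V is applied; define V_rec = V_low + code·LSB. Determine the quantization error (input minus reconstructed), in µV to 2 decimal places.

One LSB is 6.68 V / 32768 = 203.86 µV.
(6.2636 − 0)/0.000203857 = 30725.3959; ⌊·⌋ gives code 30725.
Code 30725 maps back to 0 + 30725×0.000203857 V = 6.2635193 V.
Error = 6.2636 − 6.2635193 = 8.07129e-05 V = 80.71 µV.

80.71 µV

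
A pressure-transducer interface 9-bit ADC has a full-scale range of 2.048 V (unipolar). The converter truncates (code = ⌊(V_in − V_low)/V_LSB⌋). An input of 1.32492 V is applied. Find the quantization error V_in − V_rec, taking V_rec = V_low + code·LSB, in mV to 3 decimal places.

0.920 mV

LSB = 2.048/2^9 = 4.000 mV.
(1.32492 − 0)/0.004 = 331.2300; ⌊·⌋ gives code 331.
V_rec = 0 + 331·0.004 = 1.324 V.
Error = 1.32492 − 1.324 = 0.00092 V = 0.920 mV.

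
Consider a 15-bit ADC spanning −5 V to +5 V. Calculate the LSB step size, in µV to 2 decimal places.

Full-scale span = 10 V.
LSB = 10 / 2^15 = 10 / 32768 = 0.000305176 V = 305.18 µV.

305.18 µV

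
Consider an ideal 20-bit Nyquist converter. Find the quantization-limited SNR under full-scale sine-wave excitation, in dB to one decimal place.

SNR ≈ 6.02·N + 1.76 dB = 6.02·20 + 1.76 = 122.16 dB.

122.2 dB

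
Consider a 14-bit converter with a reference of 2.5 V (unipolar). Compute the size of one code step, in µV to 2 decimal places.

Full-scale span = 2.5 V.
LSB = 2.5 / 2^14 = 2.5 / 16384 = 0.000152588 V = 152.59 µV.

152.59 µV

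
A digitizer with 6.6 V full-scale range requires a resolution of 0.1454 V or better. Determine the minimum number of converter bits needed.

Number of steps required ≥ 6.6 V / 0.1454 V = 45.39.
Need 2^N ≥ 45.39; 2^5 = 32, 2^6 = 64.
Minimum N = 6.

6 bits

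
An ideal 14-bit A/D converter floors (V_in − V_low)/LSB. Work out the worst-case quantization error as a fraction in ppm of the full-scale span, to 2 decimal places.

61.04 ppm

Truncating → worst-case error = 1 LSB = V_FS/2^14, so 1e+06/16384 = 61.0352 ppm of full scale.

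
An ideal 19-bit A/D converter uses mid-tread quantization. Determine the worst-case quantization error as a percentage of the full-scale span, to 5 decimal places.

Rounding → worst-case error = ½ LSB = V_FS/2^20, so 100/1048576 = 9.53674e-05 % of full scale.

0.00010 %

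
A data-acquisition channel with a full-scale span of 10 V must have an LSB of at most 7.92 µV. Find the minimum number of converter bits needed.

21 bits

Number of steps required ≥ 10 V / 7.92 µV = 1262626.26.
Need 2^N ≥ 1262626.26; 2^20 = 1048576, 2^21 = 2097152.
Minimum N = 21.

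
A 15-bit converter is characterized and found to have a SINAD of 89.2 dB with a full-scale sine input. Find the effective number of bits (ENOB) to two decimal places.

ENOB = (SINAD − 1.76) / 6.02 = (89.2 − 1.76)/6.02 = 14.525.

14.52 bits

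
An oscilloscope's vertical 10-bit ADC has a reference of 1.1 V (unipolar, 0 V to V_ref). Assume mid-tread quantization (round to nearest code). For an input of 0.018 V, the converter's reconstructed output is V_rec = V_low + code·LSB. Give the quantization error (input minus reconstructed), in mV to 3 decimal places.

LSB = 1.1/2^10 = 1.074 mV.
(0.018 − 0)/0.00107422 = 16.7564; round gives code 17.
Reconstructed: 0.018261719 V.
V_in − V_rec = -0.000261719 V = -0.262 mV.

-0.262 mV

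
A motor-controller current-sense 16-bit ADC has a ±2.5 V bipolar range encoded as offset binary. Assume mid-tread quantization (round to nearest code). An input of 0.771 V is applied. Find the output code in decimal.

code 42874

With 65536 levels over 5 V, one step is 76.29 µV.
Input sits at 42873.651 steps above V_low.
So the output code is 42874.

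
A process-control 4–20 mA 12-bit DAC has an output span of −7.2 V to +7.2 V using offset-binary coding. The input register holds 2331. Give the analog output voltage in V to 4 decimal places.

LSB = 14.4 V / 2^12 = 3.516 mV.
V_out = (−7.2) + 2331 × 0.00351563 V = 0.994922 V.

0.9949 V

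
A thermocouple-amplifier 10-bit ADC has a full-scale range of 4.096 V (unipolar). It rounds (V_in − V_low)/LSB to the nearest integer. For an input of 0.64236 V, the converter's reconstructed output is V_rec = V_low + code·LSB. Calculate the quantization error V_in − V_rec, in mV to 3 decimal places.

One LSB is 4.096 V / 1024 = 4.000 mV.
(0.64236 − 0)/0.004 = 160.5900; round gives code 161.
V_rec = 0 + 161·0.004 = 0.644 V.
Error = 0.64236 − 0.644 = -0.00164 V = -1.640 mV.

-1.640 mV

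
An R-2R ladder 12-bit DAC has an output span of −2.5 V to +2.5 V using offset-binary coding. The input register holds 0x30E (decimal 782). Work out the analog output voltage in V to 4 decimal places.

-1.5454 V

LSB = 5 V / 2^12 = 1.221 mV.
Code 0x30E = 782 decimal.
V_out = (−2.5) + 782 × 0.0012207 V = -1.54541 V.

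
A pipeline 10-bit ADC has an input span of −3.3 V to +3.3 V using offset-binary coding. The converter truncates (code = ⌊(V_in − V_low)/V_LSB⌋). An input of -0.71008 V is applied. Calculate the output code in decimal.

code 401

LSB = 6.6 V / 1024 = 6.445 mV.
(-0.71008 − (−3.3)) / 0.00644531 = 401.830 LSBs.
So the output code is 401.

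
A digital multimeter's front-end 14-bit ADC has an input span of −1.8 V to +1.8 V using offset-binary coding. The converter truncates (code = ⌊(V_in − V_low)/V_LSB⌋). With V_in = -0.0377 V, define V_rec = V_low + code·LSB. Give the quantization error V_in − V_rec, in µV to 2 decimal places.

LSB = 3.6/2^14 = 219.73 µV.
(-0.0377 − (−1.8))/0.000219727 = 8020.4231; ⌊·⌋ gives code 8020.
Reconstructed: -0.037792969 V.
Difference: 9.29688e-05 V → 92.97 µV.

92.97 µV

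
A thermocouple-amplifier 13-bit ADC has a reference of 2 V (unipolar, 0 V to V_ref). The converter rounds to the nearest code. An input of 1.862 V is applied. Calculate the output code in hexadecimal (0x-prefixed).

code 0x1DCB (decimal 7627)

With 8192 levels over 2 V, one step is 244.14 µV.
(V_in − V_low)/LSB = (1.862 − 0) / 0.000244141 = 7626.752.
Round → code 7627.
In hexadecimal (0x-prefixed): 0x1DCB.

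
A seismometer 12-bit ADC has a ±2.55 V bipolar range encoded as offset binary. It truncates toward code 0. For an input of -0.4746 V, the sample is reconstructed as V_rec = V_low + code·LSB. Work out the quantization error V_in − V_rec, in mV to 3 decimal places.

LSB = 5.1/2^12 = 1.245 mV.
(-0.4746 − (−2.55))/0.00124512 = 1666.8311; ⌊·⌋ gives code 1666.
V_rec = (−2.55) + 1666·0.00124512 = -0.47563477 V.
Difference: 0.00103477 V → 1.035 mV.

1.035 mV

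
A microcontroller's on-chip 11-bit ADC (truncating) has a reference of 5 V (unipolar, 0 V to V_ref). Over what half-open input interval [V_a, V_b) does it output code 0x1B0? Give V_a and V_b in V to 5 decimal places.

[1.05469 V, 1.05713 V)

LSB = 5/2^11 = 2.441 mV.
Code 0x1B0 = 432 decimal.
V_a = V_low + 432·LSB = 1.05469 V; V_b = V_low + 433·LSB = 1.05713 V.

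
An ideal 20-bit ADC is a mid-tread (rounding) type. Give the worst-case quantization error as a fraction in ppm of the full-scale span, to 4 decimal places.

0.4768 ppm

Rounding → worst-case error = ½ LSB = V_FS/2^21, so 1e+06/2097152 = 0.476837 ppm of full scale.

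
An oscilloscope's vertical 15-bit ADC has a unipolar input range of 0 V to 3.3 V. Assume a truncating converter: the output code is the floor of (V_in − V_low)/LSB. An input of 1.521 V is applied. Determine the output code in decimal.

code 15103

LSB = 3.3 V / 32768 = 100.71 µV.
(V_in − V_low)/LSB = (1.521 − 0) / 0.000100708 = 15103.069.
So the output code is 15103.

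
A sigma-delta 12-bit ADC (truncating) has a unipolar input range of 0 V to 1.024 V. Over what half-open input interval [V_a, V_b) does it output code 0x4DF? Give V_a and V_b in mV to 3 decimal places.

[311.750 mV, 312.000 mV)

LSB = 1.024/2^12 = 250.00 µV.
Code 0x4DF = 1247 decimal.
V_a = V_low + 1247·LSB = 0.31175 V; V_b = V_low + 1248·LSB = 0.312 V.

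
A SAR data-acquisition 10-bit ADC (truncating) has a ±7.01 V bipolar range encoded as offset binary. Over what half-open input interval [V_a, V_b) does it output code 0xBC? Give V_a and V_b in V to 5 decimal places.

[-4.43602 V, -4.42232 V)

LSB = 14.02/2^10 = 13.691 mV.
Code 0xBC = 188 decimal.
V_a = V_low + 188·LSB = -4.43602 V; V_b = V_low + 189·LSB = -4.42232 V.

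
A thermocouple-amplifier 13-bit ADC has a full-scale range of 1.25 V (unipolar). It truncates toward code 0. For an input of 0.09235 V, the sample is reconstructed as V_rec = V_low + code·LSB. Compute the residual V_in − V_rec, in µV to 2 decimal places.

34.33 µV

LSB = 1.25/2^13 = 152.59 µV.
Scaled input = 605.2250 LSBs, so code = 605.
Code 605 maps back to 0 + 605×0.000152588 V = 0.092315674 V.
V_in − V_rec = 3.43262e-05 V = 34.33 µV.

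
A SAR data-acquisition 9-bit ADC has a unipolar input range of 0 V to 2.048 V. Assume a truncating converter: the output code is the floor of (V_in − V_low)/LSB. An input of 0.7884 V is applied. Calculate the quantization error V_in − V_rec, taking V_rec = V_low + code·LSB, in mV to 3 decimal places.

0.400 mV

LSB = 2.048/2^9 = 4.000 mV.
(0.7884 − 0)/0.004 = 197.1000; ⌊·⌋ gives code 197.
Reconstructed: 0.788 V.
Difference: 0.0004 V → 0.400 mV.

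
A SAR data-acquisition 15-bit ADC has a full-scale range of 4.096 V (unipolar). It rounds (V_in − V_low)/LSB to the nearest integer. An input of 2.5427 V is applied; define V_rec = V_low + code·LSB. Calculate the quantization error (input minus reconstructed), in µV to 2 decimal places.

-50.00 µV

One LSB is 4.096 V / 32768 = 125.00 µV.
Scaled input = 20341.6000 LSBs, so code = 20342.
V_rec = 0 + 20342·0.000125 = 2.54275 V.
Error = 2.5427 − 2.54275 = -5e-05 V = -50.00 µV.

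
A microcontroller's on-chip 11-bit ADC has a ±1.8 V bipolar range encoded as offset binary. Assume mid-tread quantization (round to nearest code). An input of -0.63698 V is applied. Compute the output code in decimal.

Full-scale span = 3.6 V; LSB = 3.6/2^11 = 1.758 mV.
Input sits at 661.629 steps above V_low.
So the output code is 662.

code 662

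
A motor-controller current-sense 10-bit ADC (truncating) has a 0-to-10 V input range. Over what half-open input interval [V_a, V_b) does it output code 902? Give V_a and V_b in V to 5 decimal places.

[8.80859 V, 8.81836 V)

LSB = 10/2^10 = 9.766 mV.
V_a = V_low + 902·LSB = 8.80859 V; V_b = V_low + 903·LSB = 8.81836 V.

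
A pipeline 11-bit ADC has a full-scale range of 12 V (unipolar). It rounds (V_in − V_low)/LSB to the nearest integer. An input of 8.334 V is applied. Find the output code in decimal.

code 1422

Full-scale span = 12 V; LSB = 12/2^11 = 5.859 mV.
(V_in − V_low)/LSB = (8.334 − 0) / 0.00585938 = 1422.336.
So the output code is 1422.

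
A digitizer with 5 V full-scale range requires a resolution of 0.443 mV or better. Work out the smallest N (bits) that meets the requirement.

14 bits

Number of steps required ≥ 5 V / 0.443 mV = 11286.68.
Need 2^N ≥ 11286.68; 2^13 = 8192, 2^14 = 16384.
Minimum N = 14.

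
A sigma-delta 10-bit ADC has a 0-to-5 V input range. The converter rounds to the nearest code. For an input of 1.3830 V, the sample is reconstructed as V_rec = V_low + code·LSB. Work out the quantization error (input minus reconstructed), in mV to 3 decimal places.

One LSB is 5 V / 1024 = 4.883 mV.
Scaled input = 283.2384 LSBs, so code = 283.
Code 283 maps back to 0 + 283×0.00488281 V = 1.3818359 V.
V_in − V_rec = 0.00116406 V = 1.164 mV.

1.164 mV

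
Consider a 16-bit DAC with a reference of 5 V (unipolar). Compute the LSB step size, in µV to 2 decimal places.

Full-scale span = 5 V.
LSB = 5 / 2^16 = 5 / 65536 = 7.62939e-05 V = 76.29 µV.

76.29 µV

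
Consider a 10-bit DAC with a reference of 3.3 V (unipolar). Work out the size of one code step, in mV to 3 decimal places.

3.223 mV

Full-scale span = 3.3 V.
LSB = 3.3 / 2^10 = 3.3 / 1024 = 0.00322266 V = 3.223 mV.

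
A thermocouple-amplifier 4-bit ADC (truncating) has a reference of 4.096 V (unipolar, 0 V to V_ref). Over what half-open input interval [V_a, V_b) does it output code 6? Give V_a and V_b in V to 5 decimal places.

LSB = 4.096/2^4 = 256.000 mV.
V_a = V_low + 6·LSB = 1.536 V; V_b = V_low + 7·LSB = 1.792 V.

[1.53600 V, 1.79200 V)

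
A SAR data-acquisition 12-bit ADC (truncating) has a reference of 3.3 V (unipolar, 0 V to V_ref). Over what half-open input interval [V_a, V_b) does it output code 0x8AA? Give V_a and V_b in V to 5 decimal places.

LSB = 3.3/2^12 = 0.806 mV.
Code 0x8AA = 2218 decimal.
V_a = V_low + 2218·LSB = 1.78696 V; V_b = V_low + 2219·LSB = 1.78777 V.

[1.78696 V, 1.78777 V)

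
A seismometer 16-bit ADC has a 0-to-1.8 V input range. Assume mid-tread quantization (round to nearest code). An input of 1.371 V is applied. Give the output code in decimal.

code 49917

Full-scale span = 1.8 V; LSB = 1.8/2^16 = 27.47 µV.
Input sits at 49916.587 steps above V_low.
Round → code 49917.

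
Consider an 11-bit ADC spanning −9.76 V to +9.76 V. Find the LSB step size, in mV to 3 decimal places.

Full-scale span = 19.52 V.
LSB = 19.52 / 2^11 = 19.52 / 2048 = 0.00953125 V = 9.531 mV.

9.531 mV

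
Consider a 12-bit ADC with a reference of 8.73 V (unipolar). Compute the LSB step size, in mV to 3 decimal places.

Full-scale span = 8.73 V.
LSB = 8.73 / 2^12 = 8.73 / 4096 = 0.00213135 V = 2.131 mV.

2.131 mV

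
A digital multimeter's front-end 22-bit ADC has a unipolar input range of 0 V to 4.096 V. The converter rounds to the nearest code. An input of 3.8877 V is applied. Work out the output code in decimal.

LSB = 4.096 V / 4194304 = 0.98 µV.
(V_in − V_low)/LSB = (3.8877 − 0) / 9.76563e-07 = 3981004.800.
Round → code 3981005.

code 3981005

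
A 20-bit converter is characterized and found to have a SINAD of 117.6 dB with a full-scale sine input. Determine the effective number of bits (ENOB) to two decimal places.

19.24 bits

ENOB = (SINAD − 1.76) / 6.02 = (117.6 − 1.76)/6.02 = 19.243.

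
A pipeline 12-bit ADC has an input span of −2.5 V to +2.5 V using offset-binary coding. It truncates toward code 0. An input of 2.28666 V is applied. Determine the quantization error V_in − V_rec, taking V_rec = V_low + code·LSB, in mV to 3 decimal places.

One LSB is 5 V / 4096 = 1.221 mV.
Scaled input = 3921.2319 LSBs, so code = 3921.
Reconstructed: 2.286377 V.
Difference: 0.000283047 V → 0.283 mV.

0.283 mV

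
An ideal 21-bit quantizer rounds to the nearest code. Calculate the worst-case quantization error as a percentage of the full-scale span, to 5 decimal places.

Rounding → worst-case error = ½ LSB = V_FS/2^22, so 100/4194304 = 2.38419e-05 % of full scale.

0.00002 %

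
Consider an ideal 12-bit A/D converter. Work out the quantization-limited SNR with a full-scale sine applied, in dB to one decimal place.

74.0 dB

SNR ≈ 6.02·N + 1.76 dB = 6.02·12 + 1.76 = 74.00 dB.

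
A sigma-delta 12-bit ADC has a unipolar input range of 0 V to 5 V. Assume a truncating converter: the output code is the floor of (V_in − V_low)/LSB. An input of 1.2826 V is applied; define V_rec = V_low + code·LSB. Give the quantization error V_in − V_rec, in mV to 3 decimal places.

One LSB is 5 V / 4096 = 1.221 mV.
Scaled input = 1050.7059 LSBs, so code = 1050.
Code 1050 maps back to 0 + 1050×0.0012207 V = 1.2817383 V.
Error = 1.2826 − 1.2817383 = 0.000861719 V = 0.862 mV.

0.862 mV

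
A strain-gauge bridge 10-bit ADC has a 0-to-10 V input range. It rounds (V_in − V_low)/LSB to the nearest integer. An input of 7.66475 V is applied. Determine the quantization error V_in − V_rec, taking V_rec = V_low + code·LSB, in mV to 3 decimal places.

-1.266 mV

Step size: 10 V ÷ 2^10 = 9.766 mV.
(V_in − V_low)/LSB = (7.66475 − 0)/0.00976562 = 784.8704 → code 785 (round).
V_rec = 0 + 785·0.00976562 = 7.6660156 V.
V_in − V_rec = -0.00126563 V = -1.266 mV.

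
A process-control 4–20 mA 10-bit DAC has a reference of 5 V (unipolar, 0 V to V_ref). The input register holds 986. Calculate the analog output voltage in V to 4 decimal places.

LSB = 5 V / 2^10 = 4.883 mV.
V_out = 0 + 986 × 0.00488281 V = 4.81445 V.

4.8145 V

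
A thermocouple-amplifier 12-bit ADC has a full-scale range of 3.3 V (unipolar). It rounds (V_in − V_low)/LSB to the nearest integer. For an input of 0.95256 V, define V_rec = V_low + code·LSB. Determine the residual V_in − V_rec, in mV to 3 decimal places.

0.265 mV

Step size: 3.3 V ÷ 2^12 = 0.806 mV.
Scaled input = 1182.3290 LSBs, so code = 1182.
V_rec = 0 + 1182·0.000805664 = 0.95229492 V.
Error = 0.95256 − 0.95229492 = 0.000265078 V = 0.265 mV.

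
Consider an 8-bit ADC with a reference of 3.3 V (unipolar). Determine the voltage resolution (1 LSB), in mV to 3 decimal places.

Full-scale span = 3.3 V.
LSB = 3.3 / 2^8 = 3.3 / 256 = 0.0128906 V = 12.891 mV.

12.891 mV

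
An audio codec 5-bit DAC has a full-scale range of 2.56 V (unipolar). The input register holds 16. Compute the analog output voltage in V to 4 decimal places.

LSB = 2.56 V / 2^5 = 80.000 mV.
V_out = 0 + 16 × 0.08 V = 1.28 V.

1.2800 V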